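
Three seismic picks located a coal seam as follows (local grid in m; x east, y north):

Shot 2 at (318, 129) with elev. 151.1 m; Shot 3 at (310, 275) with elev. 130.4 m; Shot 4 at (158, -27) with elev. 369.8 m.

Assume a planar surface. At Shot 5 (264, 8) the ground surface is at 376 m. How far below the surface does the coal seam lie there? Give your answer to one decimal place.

Let the plane be z = a·x + b·y + c.
Shot 3−Shot 2: −8a + 146b = −20.7;  Shot 4−Shot 2: −160a − 156b = 218.7.
Solving gives a = −1.16633, b = −0.20569.
Then c = 151.1 − a·318 − b·129 = 548.53.
At (264, 8): z_contact = −307.91 − 1.65 + 548.53 = 238.97 m.
Depth below ground = 376 − 238.97 = 137.0 m.

137.0 m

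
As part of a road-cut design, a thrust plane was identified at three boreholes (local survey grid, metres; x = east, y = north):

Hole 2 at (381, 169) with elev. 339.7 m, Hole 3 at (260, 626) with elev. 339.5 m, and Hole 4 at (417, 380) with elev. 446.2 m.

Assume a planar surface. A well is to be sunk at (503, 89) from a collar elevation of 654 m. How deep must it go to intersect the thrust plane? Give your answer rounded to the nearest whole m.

Two edge vectors: Hole 2→Hole 3 = (-121, 457, -0.2), Hole 2→Hole 4 = (36, 211, 106.5).
Normal n = (Hole 2→Hole 3) × (Hole 2→Hole 4) = (48712.7, 12879.3, -41983).
So ∂z/∂x = −n_x/n_z = 1.16030 and ∂z/∂y = −n_y/n_z = 0.30677.
Intercept c from Hole 2: 339.7 − 442.07 − 51.84 = −154.22.
At (503, 89): z_contact = 583.6 + 27.3 − 154.22 = 456.7 m.
Depth below ground = 654 − 456.7 = 197 m.

197 m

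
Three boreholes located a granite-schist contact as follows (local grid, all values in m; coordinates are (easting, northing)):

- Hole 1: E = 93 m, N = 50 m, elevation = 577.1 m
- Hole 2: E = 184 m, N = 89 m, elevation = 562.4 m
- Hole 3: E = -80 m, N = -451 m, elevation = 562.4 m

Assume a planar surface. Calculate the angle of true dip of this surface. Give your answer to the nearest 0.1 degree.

12.8°

Let the plane be z = a·E + b·N + c.
Hole 2−Hole 1: 91a + 39b = −14.7;  Hole 3−Hole 1: −173a − 501b = −14.7.
Solving gives a = −0.20436, b = 0.09991.
Gradient magnitude |∇z| = √(a² + b²) = √(0.04176 + 0.00998) = 0.22747.
True dip = arctan(0.22747) = 12.8°, dipping toward ESE (azimuth ≈ 116°).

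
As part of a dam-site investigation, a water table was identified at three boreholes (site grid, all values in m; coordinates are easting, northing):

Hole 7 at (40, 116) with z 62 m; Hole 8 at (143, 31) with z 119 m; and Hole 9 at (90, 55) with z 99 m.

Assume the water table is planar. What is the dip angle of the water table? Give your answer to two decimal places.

26.57°

Two edge vectors: Hole 7→Hole 8 = (103, -85, 57), Hole 7→Hole 9 = (50, -61, 37).
Normal n = (Hole 7→Hole 8) × (Hole 7→Hole 9) = (332, -961, -2033).
So ∂z/∂easting = −n_x/n_z = 0.16331 and ∂z/∂northing = −n_y/n_z = −0.47270.
Gradient magnitude |∇z| = √(a² + b²) = √(0.02667 + 0.22345) = 0.50011.
True dip = arctan(0.50011) = 26.57°, dipping toward NNW (azimuth ≈ 341°).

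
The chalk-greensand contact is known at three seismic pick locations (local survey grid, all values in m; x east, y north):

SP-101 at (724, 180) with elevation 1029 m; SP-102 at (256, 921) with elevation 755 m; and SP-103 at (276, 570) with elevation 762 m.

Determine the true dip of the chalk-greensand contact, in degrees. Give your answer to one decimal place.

31.3°

Let the plane be z = a·x + b·y + c.
SP-102−SP-101: −468a + 741b = −274;  SP-103−SP-101: −448a + 390b = −267.
Solving gives a = 0.60882, b = 0.01475.
Gradient magnitude |∇z| = √(a² + b²) = √(0.37066 + 0.00022) = 0.60900.
True dip = arctan(0.60900) = 31.3°, dipping toward W (azimuth ≈ 269°).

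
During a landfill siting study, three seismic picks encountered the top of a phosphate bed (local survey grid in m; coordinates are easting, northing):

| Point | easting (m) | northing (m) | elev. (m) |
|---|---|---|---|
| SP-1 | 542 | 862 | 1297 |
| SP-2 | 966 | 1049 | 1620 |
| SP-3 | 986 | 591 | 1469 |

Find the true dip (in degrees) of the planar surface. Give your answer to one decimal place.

35.1°

Two edge vectors: SP-1→SP-2 = (424, 187, 323), SP-1→SP-3 = (444, -271, 172).
Normal n = (SP-1→SP-2) × (SP-1→SP-3) = (119697, 70484, -197932).
So ∂z/∂easting = −n_x/n_z = 0.60474 and ∂z/∂northing = −n_y/n_z = 0.35610.
Gradient magnitude |∇z| = √(a² + b²) = √(0.36571 + 0.12681) = 0.70180.
True dip = arctan(0.70180) = 35.1°, dipping toward WSW (azimuth ≈ 240°).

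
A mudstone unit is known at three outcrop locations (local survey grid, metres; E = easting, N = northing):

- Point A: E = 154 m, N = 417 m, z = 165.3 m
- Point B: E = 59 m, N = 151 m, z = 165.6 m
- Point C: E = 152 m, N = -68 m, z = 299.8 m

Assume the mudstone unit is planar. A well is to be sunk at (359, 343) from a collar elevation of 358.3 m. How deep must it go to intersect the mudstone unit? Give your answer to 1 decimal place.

11.9 m

Let the plane be z = a·E + b·N + c.
Point B−Point A: −95a − 266b = 0.3;  Point C−Point A: −2a − 485b = 134.5.
Solving gives a = 0.78237, b = −0.28055.
Then c = 165.3 − a·154 − b·417 = 161.80.
At (359, 343): z_contact = 280.87 − 96.23 + 161.80 = 346.45 m.
Depth below ground = 358.3 − 346.45 = 11.9 m.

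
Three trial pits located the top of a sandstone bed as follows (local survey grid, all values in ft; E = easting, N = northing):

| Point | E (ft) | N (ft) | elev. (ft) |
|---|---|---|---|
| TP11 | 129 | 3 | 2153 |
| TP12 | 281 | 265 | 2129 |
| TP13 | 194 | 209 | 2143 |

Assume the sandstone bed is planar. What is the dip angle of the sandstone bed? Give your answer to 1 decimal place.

9.2°

Two edge vectors: TP11→TP12 = (152, 262, -24), TP11→TP13 = (65, 206, -10).
Normal n = (TP11→TP12) × (TP11→TP13) = (2324, -40, 14282).
So ∂z/∂E = −n_x/n_z = −0.16272 and ∂z/∂N = −n_y/n_z = 0.00280.
Gradient magnitude |∇z| = √(a² + b²) = √(0.02648 + 0.00001) = 0.16275.
True dip = arctan(0.16275) = 9.2°, dipping toward E (azimuth ≈ 091°).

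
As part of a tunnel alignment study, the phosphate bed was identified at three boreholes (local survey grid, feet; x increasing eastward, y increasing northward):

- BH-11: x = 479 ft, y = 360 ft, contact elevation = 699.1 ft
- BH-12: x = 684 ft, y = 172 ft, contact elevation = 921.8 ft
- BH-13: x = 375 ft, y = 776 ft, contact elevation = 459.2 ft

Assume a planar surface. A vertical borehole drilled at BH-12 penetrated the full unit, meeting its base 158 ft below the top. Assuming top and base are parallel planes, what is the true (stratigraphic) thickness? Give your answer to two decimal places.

121.90 ft

Two edge vectors: BH-11→BH-12 = (205, -188, 222.7), BH-11→BH-13 = (-104, 416, -239.9).
Normal n = (BH-11→BH-12) × (BH-11→BH-13) = (-47542, 26018.7, 65728).
So ∂z/∂x = −n_x/n_z = 0.72331 and ∂z/∂y = −n_y/n_z = −0.39585.
|∇z| = √(a²+b²) = 0.82455, so dip δ = arctan(0.82455) = 39.51°.
True thickness = vertical thickness × cos δ = 158 × cos 39.51° = 121.90 ft.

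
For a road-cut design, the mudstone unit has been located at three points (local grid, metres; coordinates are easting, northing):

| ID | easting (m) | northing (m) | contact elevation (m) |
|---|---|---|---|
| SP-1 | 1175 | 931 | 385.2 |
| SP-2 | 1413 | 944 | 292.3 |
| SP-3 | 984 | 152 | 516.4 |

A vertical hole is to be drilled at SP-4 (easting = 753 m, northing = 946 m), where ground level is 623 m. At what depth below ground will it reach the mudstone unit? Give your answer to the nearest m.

76 m

Let the plane be z = a·easting + b·northing + c.
SP-2−SP-1: 238a + 13b = −92.9;  SP-3−SP-1: −191a − 779b = 131.2.
Solving gives a = −0.38631, b = −0.07370.
Then c = 385.2 − a·1175 − b·931 = 907.73.
At (753, 946): z_contact = −290.9 − 69.7 + 907.73 = 547.1 m.
Depth below ground = 623 − 547.1 = 76 m.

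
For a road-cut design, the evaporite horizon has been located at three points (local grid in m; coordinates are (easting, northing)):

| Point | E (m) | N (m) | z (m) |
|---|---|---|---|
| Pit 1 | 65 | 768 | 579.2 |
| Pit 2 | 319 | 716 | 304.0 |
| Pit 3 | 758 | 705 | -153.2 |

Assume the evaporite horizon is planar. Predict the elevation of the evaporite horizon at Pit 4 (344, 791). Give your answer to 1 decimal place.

Let the plane be z = a·E + b·N + c.
Pit 2−Pit 1: 254a − 52b = −275.2;  Pit 3−Pit 1: 693a − 63b = −732.4.
Solving gives a = −1.03560, b = 0.23380.
Then c = 579.2 − a·65 − b·768 = 466.95.
At (344, 791): z = −356.2 + 184.9 + 466.95 = 295.6 m.

295.6 m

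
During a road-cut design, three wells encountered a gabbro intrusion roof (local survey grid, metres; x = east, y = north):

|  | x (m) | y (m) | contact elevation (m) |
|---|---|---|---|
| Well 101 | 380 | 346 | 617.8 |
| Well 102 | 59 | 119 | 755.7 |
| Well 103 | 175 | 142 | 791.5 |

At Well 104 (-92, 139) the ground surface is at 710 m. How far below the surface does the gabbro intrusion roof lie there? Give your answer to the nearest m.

Two edge vectors: Well 101→Well 102 = (-321, -227, 137.9), Well 101→Well 103 = (-205, -204, 173.7).
Normal n = (Well 101→Well 102) × (Well 101→Well 103) = (-11298.3, 27488.2, 18949).
So ∂z/∂x = −n_x/n_z = 0.59625 and ∂z/∂y = −n_y/n_z = −1.45064.
Intercept c from Well 101: 617.8 − 226.57 + 501.92 = 893.15.
At (-92, 139): z_contact = −54.9 − 201.6 + 893.15 = 636.7 m.
Depth below ground = 710 − 636.7 = 73 m.

73 m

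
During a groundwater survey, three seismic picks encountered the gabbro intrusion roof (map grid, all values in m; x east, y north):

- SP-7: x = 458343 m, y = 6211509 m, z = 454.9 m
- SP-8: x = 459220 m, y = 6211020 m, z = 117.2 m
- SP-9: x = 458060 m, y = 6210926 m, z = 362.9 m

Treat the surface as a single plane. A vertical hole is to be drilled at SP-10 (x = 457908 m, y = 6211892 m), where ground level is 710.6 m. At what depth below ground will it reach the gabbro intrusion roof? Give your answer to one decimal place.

50.1 m

Let the plane be z = a·x + b·y + c.
SP-8−SP-7: 877a − 489b = −337.7;  SP-9−SP-7: −283a − 583b = −92.
Solving gives a = −0.233794434, b = 0.271293010.
Then c = 454.9 − a·458343 − b·6211509 = −1577526.03.
At (457908, 6211892): z_contact = −107056.34 + 1685242.88 − 1577526.03 = 660.51 m.
Depth below ground = 710.6 − 660.51 = 50.1 m.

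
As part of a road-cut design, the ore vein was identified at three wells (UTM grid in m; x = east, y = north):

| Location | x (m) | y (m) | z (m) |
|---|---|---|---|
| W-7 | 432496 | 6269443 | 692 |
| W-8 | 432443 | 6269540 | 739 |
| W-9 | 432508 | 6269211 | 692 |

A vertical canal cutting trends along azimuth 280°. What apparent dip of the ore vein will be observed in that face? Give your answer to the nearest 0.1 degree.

43.7°

Let the plane be z = a·x + b·y + c.
W-8−W-7: −53a + 97b = 47;  W-9−W-7: 12a − 232b = 0.
Solving gives a = −0.97952, b = −0.05066.
Unit vector along 280° is (sin 280°, cos 280°) = (-0.9848, 0.1736).
Slope in that direction = a·(-0.9848) + b·(0.1736) = 0.95584.
Apparent dip = arctan|0.95584| = 43.7° (true dip is 44.4°, so apparent ≤ true as expected).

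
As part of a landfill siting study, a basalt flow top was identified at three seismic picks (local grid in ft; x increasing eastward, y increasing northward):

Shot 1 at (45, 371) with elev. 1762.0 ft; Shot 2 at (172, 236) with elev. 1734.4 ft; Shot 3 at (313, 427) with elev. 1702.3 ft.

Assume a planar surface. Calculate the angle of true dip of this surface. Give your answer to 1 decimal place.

Two edge vectors: Shot 1→Shot 2 = (127, -135, -27.6), Shot 1→Shot 3 = (268, 56, -59.7).
Normal n = (Shot 1→Shot 2) × (Shot 1→Shot 3) = (9605.1, 185.1, 43292).
So ∂z/∂x = −n_x/n_z = −0.22187 and ∂z/∂y = −n_y/n_z = −0.00428.
Gradient magnitude |∇z| = √(a² + b²) = √(0.04923 + 0.00002) = 0.22191.
True dip = arctan(0.22191) = 12.5°, dipping toward E (azimuth ≈ 089°).

12.5°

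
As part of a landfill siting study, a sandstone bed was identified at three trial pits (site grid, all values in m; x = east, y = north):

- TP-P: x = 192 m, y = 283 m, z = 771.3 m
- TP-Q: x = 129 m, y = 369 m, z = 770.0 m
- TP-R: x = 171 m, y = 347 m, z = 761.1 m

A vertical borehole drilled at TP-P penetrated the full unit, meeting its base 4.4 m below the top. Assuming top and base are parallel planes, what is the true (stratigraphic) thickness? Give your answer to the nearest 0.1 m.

4.0 m

Two edge vectors: TP-P→TP-Q = (-63, 86, -1.3), TP-P→TP-R = (-21, 64, -10.2).
Normal n = (TP-P→TP-Q) × (TP-P→TP-R) = (-794, -615.3, -2226).
So ∂z/∂x = −n_x/n_z = −0.35669 and ∂z/∂y = −n_y/n_z = −0.27642.
|∇z| = √(a²+b²) = 0.45126, so dip δ = arctan(0.45126) = 24.29°.
True thickness = vertical thickness × cos δ = 4.4 × cos 24.29° = 4.0 m.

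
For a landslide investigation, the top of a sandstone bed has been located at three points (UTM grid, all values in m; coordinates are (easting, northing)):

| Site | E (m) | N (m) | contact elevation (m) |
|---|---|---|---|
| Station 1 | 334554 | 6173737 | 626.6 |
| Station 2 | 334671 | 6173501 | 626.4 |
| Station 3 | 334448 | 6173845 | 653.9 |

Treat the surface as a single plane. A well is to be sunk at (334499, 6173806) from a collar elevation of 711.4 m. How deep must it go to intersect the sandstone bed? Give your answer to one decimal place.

Two edge vectors: Station 1→Station 2 = (117, -236, -0.2), Station 1→Station 3 = (-106, 108, 27.3).
Normal n = (Station 1→Station 2) × (Station 1→Station 3) = (-6421.2, -3172.9, -12380).
So ∂z/∂E = −n_x/n_z = −0.518675283 and ∂z/∂N = −n_y/n_z = −0.256292407.
Intercept c from Station 1: 626.6 + 173524.89 + 1582281.92 = 1756433.41.
At (334499, 6173806): z_contact = −173496.36 − 1582299.60 + 1756433.41 = 637.44 m.
Depth below ground = 711.4 − 637.44 = 74.0 m.

74.0 m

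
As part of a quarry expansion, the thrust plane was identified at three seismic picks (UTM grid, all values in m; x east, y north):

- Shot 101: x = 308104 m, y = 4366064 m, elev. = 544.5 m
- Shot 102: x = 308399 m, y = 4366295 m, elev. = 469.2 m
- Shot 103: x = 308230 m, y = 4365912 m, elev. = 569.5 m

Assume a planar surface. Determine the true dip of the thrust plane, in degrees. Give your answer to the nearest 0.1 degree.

13.5°

Let the plane be z = a·x + b·y + c.
Shot 102−Shot 101: 295a + 231b = −75.3;  Shot 103−Shot 101: 126a − 152b = 25.
Solving gives a = −0.07669, b = −0.22804.
Gradient magnitude |∇z| = √(a² + b²) = √(0.00588 + 0.05200) = 0.24059.
True dip = arctan(0.24059) = 13.5°, dipping toward NNE (azimuth ≈ 019°).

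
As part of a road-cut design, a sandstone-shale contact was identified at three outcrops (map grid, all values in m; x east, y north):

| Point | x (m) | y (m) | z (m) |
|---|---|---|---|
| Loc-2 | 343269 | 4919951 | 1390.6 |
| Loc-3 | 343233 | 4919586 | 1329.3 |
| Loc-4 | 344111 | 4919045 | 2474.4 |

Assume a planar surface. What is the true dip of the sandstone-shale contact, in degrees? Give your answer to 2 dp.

53.01°

Two edge vectors: Loc-2→Loc-3 = (-36, -365, -61.3), Loc-2→Loc-4 = (842, -906, 1083.8).
Normal n = (Loc-2→Loc-3) × (Loc-2→Loc-4) = (-451124.8, -12597.8, 339946).
So ∂z/∂x = −n_x/n_z = 1.32705 and ∂z/∂y = −n_y/n_z = 0.03706.
Gradient magnitude |∇z| = √(a² + b²) = √(1.76106 + 0.00137) = 1.32757.
True dip = arctan(1.32757) = 53.01°, dipping toward W (azimuth ≈ 268°).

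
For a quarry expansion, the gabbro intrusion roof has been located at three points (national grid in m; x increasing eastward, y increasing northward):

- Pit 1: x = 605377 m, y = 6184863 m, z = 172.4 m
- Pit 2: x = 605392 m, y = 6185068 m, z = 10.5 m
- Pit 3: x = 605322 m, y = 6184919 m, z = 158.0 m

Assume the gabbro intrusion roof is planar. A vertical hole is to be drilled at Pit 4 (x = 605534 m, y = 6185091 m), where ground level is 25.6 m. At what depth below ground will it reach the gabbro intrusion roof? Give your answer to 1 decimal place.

Let the plane be z = a·x + b·y + c.
Pit 2−Pit 1: 15a + 205b = −161.9;  Pit 3−Pit 1: −55a + 56b = −14.4.
Solving gives a = −0.504696657, b = −0.752827074.
Then c = 172.4 − a·605377 − b·6184863 = 4961836.46.
At (605534, 6185091): z_contact = −305610.99 − 4656303.96 + 4961836.46 = -78.48 m.
Depth below ground = 25.6 − (-78.48) = 104.1 m.

104.1 m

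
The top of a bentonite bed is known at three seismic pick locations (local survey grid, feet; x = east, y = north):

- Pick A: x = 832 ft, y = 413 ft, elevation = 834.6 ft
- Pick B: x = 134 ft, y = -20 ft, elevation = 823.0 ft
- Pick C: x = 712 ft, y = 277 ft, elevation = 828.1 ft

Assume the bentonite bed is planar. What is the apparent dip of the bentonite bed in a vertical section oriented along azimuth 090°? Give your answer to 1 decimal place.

1.6°

Two edge vectors: Pick A→Pick B = (-698, -433, -11.6), Pick A→Pick C = (-120, -136, -6.5).
Normal n = (Pick A→Pick B) × (Pick A→Pick C) = (1236.9, -3145, 42968).
So ∂z/∂x = −n_x/n_z = −0.02879 and ∂z/∂y = −n_y/n_z = 0.07319.
Unit vector along 090° is (sin 90°, cos 90°) = (1.0000, 0.0000).
Slope in that direction = a·(1.0000) + b·(0.0000) = −0.02879.
Apparent dip = arctan|0.02879| = 1.6° (true dip is 4.5°, so apparent ≤ true as expected).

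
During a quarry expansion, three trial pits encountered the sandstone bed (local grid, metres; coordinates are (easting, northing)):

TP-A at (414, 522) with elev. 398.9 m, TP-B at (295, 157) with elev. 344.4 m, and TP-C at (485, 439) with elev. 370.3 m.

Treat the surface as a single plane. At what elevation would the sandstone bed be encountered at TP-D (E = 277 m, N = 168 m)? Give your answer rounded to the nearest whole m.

350 m

Let the plane be z = a·E + b·N + c.
TP-B−TP-A: −119a − 365b = −54.5;  TP-C−TP-A: 71a − 83b = −28.6.
Solving gives a = −0.16527, b = 0.20320.
Then c = 398.9 − a·414 − b·522 = 361.25.
At (277, 168): z = −45.8 + 34.1 + 361.25 = 349.6 m.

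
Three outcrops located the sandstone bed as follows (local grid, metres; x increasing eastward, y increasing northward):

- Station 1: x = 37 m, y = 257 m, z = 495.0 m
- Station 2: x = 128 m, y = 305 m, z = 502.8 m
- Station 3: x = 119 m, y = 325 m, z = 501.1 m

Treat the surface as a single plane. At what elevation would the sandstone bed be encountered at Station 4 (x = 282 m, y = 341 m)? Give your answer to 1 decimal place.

Two edge vectors: Station 1→Station 2 = (91, 48, 7.8), Station 1→Station 3 = (82, 68, 6.1).
Normal n = (Station 1→Station 2) × (Station 1→Station 3) = (-237.6, 84.5, 2252).
So ∂z/∂x = −n_x/n_z = 0.10551 and ∂z/∂y = −n_y/n_z = −0.03752.
Intercept c from Station 1: 495 − 3.90 + 9.64 = 500.74.
At (282, 341): z = 29.8 − 12.8 + 500.74 = 517.7 m.

517.7 m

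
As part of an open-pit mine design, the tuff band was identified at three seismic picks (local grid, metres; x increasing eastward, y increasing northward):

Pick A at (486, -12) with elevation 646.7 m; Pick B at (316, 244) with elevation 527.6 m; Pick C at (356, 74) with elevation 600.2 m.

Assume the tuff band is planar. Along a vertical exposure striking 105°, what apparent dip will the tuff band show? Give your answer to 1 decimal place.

Let the plane be z = a·x + b·y + c.
Pick B−Pick A: −170a + 256b = −119.1;  Pick C−Pick A: −130a + 86b = −46.5.
Solving gives a = 0.08904, b = −0.40611.
Unit vector along 105° is (sin 105°, cos 105°) = (0.9659, -0.2588).
Slope in that direction = a·(0.9659) + b·(-0.2588) = 0.19111.
Apparent dip = arctan|0.19111| = 10.8° (true dip is 22.6°, so apparent ≤ true as expected).

10.8°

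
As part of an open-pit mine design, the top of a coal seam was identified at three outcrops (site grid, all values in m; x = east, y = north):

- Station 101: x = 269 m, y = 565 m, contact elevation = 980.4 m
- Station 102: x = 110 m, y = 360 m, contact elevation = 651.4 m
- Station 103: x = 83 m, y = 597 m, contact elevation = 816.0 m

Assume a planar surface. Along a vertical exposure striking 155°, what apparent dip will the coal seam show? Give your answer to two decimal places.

Two edge vectors: Station 101→Station 102 = (-159, -205, -329), Station 101→Station 103 = (-186, 32, -164.4).
Normal n = (Station 101→Station 102) × (Station 101→Station 103) = (44230, 35054.4, -43218).
So ∂z/∂x = −n_x/n_z = 1.02342 and ∂z/∂y = −n_y/n_z = 0.81111.
Unit vector along 155° is (sin 155°, cos 155°) = (0.4226, -0.9063).
Slope in that direction = a·(0.4226) + b·(-0.9063) = −0.30260.
Apparent dip = arctan|0.30260| = 16.84° (true dip is 52.6°, so apparent ≤ true as expected).

16.84°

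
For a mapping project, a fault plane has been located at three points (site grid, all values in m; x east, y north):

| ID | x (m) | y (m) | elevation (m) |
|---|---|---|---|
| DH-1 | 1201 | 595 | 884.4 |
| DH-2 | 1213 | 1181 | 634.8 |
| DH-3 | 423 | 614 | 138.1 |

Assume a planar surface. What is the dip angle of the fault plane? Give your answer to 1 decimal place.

46.3°

Two edge vectors: DH-1→DH-2 = (12, 586, -249.6), DH-1→DH-3 = (-778, 19, -746.3).
Normal n = (DH-1→DH-2) × (DH-1→DH-3) = (-432589.4, 203144.4, 456136).
So ∂z/∂x = −n_x/n_z = 0.94838 and ∂z/∂y = −n_y/n_z = −0.44536.
Gradient magnitude |∇z| = √(a² + b²) = √(0.89942 + 0.19834) = 1.04774.
True dip = arctan(1.04774) = 46.3°, dipping toward WNW (azimuth ≈ 295°).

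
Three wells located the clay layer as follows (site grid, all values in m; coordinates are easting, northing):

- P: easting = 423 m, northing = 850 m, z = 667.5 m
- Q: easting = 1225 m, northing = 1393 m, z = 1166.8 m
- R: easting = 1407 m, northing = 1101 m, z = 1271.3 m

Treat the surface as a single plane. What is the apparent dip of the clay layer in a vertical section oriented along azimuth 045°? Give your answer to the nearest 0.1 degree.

Let the plane be z = a·easting + b·northing + c.
Q−P: 802a + 543b = 499.3;  R−P: 984a + 251b = 603.8.
Solving gives a = 0.60821, b = 0.02121.
Unit vector along 045° is (sin 45°, cos 45°) = (0.7071, 0.7071).
Slope in that direction = a·(0.7071) + b·(0.7071) = 0.44507.
Apparent dip = arctan|0.44507| = 24.0° (true dip is 31.3°, so apparent ≤ true as expected).

24.0°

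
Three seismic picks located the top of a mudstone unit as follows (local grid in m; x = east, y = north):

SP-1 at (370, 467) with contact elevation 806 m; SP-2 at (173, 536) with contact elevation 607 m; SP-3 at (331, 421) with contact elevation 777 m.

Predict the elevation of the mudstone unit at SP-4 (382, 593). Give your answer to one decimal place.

Let the plane be z = a·x + b·y + c.
SP-2−SP-1: −197a + 69b = −199;  SP-3−SP-1: −39a − 46b = −29.
Solving gives a = 0.94912, b = −0.17425.
Then c = 806 − a·370 − b·467 = 536.20.
At (382, 593): z = 362.6 − 103.3 + 536.20 = 795.4 m.

795.4 m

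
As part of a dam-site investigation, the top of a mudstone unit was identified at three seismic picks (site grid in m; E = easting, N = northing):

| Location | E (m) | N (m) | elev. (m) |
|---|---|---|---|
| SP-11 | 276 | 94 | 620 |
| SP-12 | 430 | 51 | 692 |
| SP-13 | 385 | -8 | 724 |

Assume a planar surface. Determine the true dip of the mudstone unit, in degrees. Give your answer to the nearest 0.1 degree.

38.2°

Two edge vectors: SP-11→SP-12 = (154, -43, 72), SP-11→SP-13 = (109, -102, 104).
Normal n = (SP-11→SP-12) × (SP-11→SP-13) = (2872, -8168, -11021).
So ∂z/∂E = −n_x/n_z = 0.26059 and ∂z/∂N = −n_y/n_z = −0.74113.
Gradient magnitude |∇z| = √(a² + b²) = √(0.06791 + 0.54927) = 0.78561.
True dip = arctan(0.78561) = 38.2°, dipping toward NNW (azimuth ≈ 341°).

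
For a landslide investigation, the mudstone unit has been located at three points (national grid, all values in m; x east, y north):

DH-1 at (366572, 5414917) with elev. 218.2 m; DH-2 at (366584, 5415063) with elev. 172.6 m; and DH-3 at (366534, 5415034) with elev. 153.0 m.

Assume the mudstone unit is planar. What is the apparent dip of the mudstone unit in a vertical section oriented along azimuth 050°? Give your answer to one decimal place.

Two edge vectors: DH-1→DH-2 = (12, 146, -45.6), DH-1→DH-3 = (-38, 117, -65.2).
Normal n = (DH-1→DH-2) × (DH-1→DH-3) = (-4184, 2515.2, 6952).
So ∂z/∂x = −n_x/n_z = 0.60184 and ∂z/∂y = −n_y/n_z = −0.36180.
Unit vector along 050° is (sin 50°, cos 50°) = (0.7660, 0.6428).
Slope in that direction = a·(0.7660) + b·(0.6428) = 0.22848.
Apparent dip = arctan|0.22848| = 12.9° (true dip is 35.1°, so apparent ≤ true as expected).

12.9°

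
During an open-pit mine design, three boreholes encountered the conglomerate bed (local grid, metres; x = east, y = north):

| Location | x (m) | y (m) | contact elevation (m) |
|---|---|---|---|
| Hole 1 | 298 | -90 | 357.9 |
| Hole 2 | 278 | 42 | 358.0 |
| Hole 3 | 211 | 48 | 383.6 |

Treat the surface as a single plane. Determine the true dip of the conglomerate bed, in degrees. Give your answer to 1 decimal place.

Let the plane be z = a·x + b·y + c.
Hole 2−Hole 1: −20a + 132b = 0.1;  Hole 3−Hole 1: −87a + 138b = 25.7.
Solving gives a = −0.38728, b = −0.05792.
Gradient magnitude |∇z| = √(a² + b²) = √(0.14998 + 0.00335) = 0.39158.
True dip = arctan(0.39158) = 21.4°, dipping toward E (azimuth ≈ 081°).

21.4°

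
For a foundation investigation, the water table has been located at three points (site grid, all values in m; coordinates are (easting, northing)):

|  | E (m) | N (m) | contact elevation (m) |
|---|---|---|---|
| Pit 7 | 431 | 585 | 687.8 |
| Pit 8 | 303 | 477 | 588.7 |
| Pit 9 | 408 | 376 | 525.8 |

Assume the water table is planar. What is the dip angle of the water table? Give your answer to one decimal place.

37.7°

Let the plane be z = a·E + b·N + c.
Pit 8−Pit 7: −128a − 108b = −99.1;  Pit 9−Pit 7: −23a − 209b = −162.
Solving gives a = 0.13252, b = 0.76054.
Gradient magnitude |∇z| = √(a² + b²) = √(0.01756 + 0.57842) = 0.77200.
True dip = arctan(0.77200) = 37.7°, dipping toward S (azimuth ≈ 190°).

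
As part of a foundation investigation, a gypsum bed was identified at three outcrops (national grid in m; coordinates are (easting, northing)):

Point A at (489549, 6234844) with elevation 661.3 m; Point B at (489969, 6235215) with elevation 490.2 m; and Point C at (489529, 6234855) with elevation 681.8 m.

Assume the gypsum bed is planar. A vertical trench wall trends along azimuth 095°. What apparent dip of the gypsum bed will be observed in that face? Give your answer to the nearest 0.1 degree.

39.4°

Two edge vectors: Point A→Point B = (420, 371, -171.1), Point A→Point C = (-20, 11, 20.5).
Normal n = (Point A→Point B) × (Point A→Point C) = (9487.6, -5188, 12040).
So ∂z/∂E = −n_x/n_z = −0.78801 and ∂z/∂N = −n_y/n_z = 0.43090.
Unit vector along 095° is (sin 95°, cos 95°) = (0.9962, -0.0872).
Slope in that direction = a·(0.9962) + b·(-0.0872) = −0.82256.
Apparent dip = arctan|0.82256| = 39.4° (true dip is 41.9°, so apparent ≤ true as expected).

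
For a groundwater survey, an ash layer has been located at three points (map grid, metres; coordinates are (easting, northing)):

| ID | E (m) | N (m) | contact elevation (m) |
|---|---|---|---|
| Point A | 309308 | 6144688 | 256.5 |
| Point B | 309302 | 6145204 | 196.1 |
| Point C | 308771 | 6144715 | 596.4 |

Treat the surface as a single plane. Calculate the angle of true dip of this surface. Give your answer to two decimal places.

Two edge vectors: Point A→Point B = (-6, 516, -60.4), Point A→Point C = (-537, 27, 339.9).
Normal n = (Point A→Point B) × (Point A→Point C) = (177019.2, 34474.2, 276930).
So ∂z/∂E = −n_x/n_z = −0.63922 and ∂z/∂N = −n_y/n_z = −0.12449.
Gradient magnitude |∇z| = √(a² + b²) = √(0.40860 + 0.01550) = 0.65123.
True dip = arctan(0.65123) = 33.07°, dipping toward E (azimuth ≈ 079°).

33.07°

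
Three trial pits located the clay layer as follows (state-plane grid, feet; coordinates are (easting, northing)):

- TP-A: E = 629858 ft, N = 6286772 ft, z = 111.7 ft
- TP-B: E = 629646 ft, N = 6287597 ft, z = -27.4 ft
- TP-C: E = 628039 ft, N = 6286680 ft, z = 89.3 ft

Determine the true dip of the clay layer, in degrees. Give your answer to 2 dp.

9.35°

Two edge vectors: TP-A→TP-B = (-212, 825, -139.1), TP-A→TP-C = (-1819, -92, -22.4).
Normal n = (TP-A→TP-B) × (TP-A→TP-C) = (-31277.2, 248274.1, 1520179).
So ∂z/∂E = −n_x/n_z = 0.02057 and ∂z/∂N = −n_y/n_z = −0.16332.
Gradient magnitude |∇z| = √(a² + b²) = √(0.00042 + 0.02667) = 0.16461.
True dip = arctan(0.16461) = 9.35°, dipping toward N (azimuth ≈ 353°).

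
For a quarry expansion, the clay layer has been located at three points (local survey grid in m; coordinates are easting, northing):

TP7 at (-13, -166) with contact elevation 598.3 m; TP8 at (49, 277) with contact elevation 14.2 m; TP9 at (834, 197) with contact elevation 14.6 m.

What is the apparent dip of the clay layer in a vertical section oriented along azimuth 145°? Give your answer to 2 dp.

44.69°

Two edge vectors: TP7→TP8 = (62, 443, -584.1), TP7→TP9 = (847, 363, -583.7).
Normal n = (TP7→TP8) × (TP7→TP9) = (-46550.8, -458543.3, -352715).
So ∂z/∂easting = −n_x/n_z = −0.13198 and ∂z/∂northing = −n_y/n_z = −1.30004.
Unit vector along 145° is (sin 145°, cos 145°) = (0.5736, -0.8192).
Slope in that direction = a·(0.5736) + b·(-0.8192) = 0.98923.
Apparent dip = arctan|0.98923| = 44.69° (true dip is 52.6°, so apparent ≤ true as expected).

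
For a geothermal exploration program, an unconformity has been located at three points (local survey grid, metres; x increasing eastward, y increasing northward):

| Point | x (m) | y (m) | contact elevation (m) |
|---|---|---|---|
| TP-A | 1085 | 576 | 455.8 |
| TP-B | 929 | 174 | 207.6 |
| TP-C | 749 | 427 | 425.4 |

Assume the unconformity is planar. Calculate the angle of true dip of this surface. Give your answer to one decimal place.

Two edge vectors: TP-A→TP-B = (-156, -402, -248.2), TP-A→TP-C = (-336, -149, -30.4).
Normal n = (TP-A→TP-B) × (TP-A→TP-C) = (-24761, 78652.8, -111828).
So ∂z/∂x = −n_x/n_z = −0.22142 and ∂z/∂y = −n_y/n_z = 0.70334.
Gradient magnitude |∇z| = √(a² + b²) = √(0.04903 + 0.49468) = 0.73737.
True dip = arctan(0.73737) = 36.4°, dipping toward SSE (azimuth ≈ 163°).

36.4°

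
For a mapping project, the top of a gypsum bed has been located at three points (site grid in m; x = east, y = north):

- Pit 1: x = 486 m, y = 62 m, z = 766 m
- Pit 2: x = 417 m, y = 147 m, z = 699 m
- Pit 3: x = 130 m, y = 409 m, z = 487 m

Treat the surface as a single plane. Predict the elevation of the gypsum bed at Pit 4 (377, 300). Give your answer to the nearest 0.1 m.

584.6 m

Let the plane be z = a·x + b·y + c.
Pit 2−Pit 1: −69a + 85b = −67;  Pit 3−Pit 1: −356a + 347b = −279.
Solving gives a = 0.07377, b = −0.72835.
Then c = 766 − a·486 − b·62 = 775.31.
At (377, 300): z = 27.8 − 218.5 + 775.31 = 584.6 m.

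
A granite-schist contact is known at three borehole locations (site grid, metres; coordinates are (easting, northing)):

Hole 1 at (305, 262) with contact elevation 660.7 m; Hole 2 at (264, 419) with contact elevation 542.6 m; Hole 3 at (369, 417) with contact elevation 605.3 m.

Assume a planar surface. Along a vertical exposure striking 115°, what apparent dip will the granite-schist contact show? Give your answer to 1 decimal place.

38.1°

Two edge vectors: Hole 1→Hole 2 = (-41, 157, -118.1), Hole 1→Hole 3 = (64, 155, -55.4).
Normal n = (Hole 1→Hole 2) × (Hole 1→Hole 3) = (9607.7, -9829.8, -16403).
So ∂z/∂E = −n_x/n_z = 0.58573 and ∂z/∂N = −n_y/n_z = −0.59927.
Unit vector along 115° is (sin 115°, cos 115°) = (0.9063, -0.4226).
Slope in that direction = a·(0.9063) + b·(-0.4226) = 0.78411.
Apparent dip = arctan|0.78411| = 38.1° (true dip is 40.0°, so apparent ≤ true as expected).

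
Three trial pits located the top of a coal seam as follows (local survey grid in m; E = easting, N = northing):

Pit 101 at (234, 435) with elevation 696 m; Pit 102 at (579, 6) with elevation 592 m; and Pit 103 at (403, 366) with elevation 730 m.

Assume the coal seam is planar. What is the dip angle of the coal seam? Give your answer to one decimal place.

36.9°

Two edge vectors: Pit 101→Pit 102 = (345, -429, -104), Pit 101→Pit 103 = (169, -69, 34).
Normal n = (Pit 101→Pit 102) × (Pit 101→Pit 103) = (-21762, -29306, 48696).
So ∂z/∂E = −n_x/n_z = 0.44690 and ∂z/∂N = −n_y/n_z = 0.60182.
Gradient magnitude |∇z| = √(a² + b²) = √(0.19972 + 0.36218) = 0.74960.
True dip = arctan(0.74960) = 36.9°, dipping toward SW (azimuth ≈ 217°).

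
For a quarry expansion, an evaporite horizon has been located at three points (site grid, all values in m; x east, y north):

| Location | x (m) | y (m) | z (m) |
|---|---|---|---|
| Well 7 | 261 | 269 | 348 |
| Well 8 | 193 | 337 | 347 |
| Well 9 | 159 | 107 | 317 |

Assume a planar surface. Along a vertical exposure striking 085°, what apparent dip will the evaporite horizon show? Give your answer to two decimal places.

Two edge vectors: Well 7→Well 8 = (-68, 68, -1), Well 7→Well 9 = (-102, -162, -31).
Normal n = (Well 7→Well 8) × (Well 7→Well 9) = (-2270, -2006, 17952).
So ∂z/∂x = −n_x/n_z = 0.12645 and ∂z/∂y = −n_y/n_z = 0.11174.
Unit vector along 085° is (sin 85°, cos 85°) = (0.9962, 0.0872).
Slope in that direction = a·(0.9962) + b·(0.0872) = 0.13571.
Apparent dip = arctan|0.13571| = 7.73° (true dip is 9.6°, so apparent ≤ true as expected).

7.73°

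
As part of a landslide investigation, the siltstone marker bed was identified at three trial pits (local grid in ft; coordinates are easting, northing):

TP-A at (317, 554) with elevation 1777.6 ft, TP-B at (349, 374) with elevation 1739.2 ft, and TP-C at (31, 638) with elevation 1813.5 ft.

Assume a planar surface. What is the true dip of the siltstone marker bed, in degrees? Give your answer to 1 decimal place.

12.0°

Let the plane be z = a·easting + b·northing + c.
TP-B−TP-A: 32a − 180b = −38.4;  TP-C−TP-A: −286a + 84b = 35.9.
Solving gives a = −0.06633, b = 0.20154.
Gradient magnitude |∇z| = √(a² + b²) = √(0.00440 + 0.04062) = 0.21218.
True dip = arctan(0.21218) = 12.0°, dipping toward SSE (azimuth ≈ 162°).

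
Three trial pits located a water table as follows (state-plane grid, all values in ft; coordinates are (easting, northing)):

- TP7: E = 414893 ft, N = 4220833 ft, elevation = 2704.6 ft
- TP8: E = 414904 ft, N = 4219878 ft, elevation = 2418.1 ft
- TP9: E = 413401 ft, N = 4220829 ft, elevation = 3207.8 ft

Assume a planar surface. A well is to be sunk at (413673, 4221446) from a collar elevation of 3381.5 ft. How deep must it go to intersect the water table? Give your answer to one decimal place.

83.0 ft

Two edge vectors: TP7→TP8 = (11, -955, -286.5), TP7→TP9 = (-1492, -4, 503.2).
Normal n = (TP7→TP8) × (TP7→TP9) = (-481702, 421922.8, -1424904).
So ∂z/∂E = −n_x/n_z = −0.338059266 and ∂z/∂N = −n_y/n_z = 0.296106124.
Intercept c from TP7: 2704.6 + 140258.42 − 1249814.50 = −1106851.48.
At (413673, 4221446): z_contact = −139845.99 + 1249996.01 − 1106851.48 = 3298.55 ft.
Depth below ground = 3381.5 − 3298.55 = 83.0 ft.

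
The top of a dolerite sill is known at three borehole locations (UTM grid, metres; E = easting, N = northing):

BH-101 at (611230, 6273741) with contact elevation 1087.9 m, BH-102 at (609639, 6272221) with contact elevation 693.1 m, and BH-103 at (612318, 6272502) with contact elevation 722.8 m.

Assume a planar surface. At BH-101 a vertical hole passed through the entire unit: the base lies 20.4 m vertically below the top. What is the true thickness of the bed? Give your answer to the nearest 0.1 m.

Two edge vectors: BH-101→BH-102 = (-1591, -1520, -394.8), BH-101→BH-103 = (1088, -1239, -365.1).
Normal n = (BH-101→BH-102) × (BH-101→BH-103) = (65794.8, -1010416.5, 3625009).
So ∂z/∂E = −n_x/n_z = −0.01815 and ∂z/∂N = −n_y/n_z = 0.27873.
|∇z| = √(a²+b²) = 0.27933, so dip δ = arctan(0.27933) = 15.61°.
True thickness = vertical thickness × cos δ = 20.4 × cos 15.61° = 19.6 m.

19.6 m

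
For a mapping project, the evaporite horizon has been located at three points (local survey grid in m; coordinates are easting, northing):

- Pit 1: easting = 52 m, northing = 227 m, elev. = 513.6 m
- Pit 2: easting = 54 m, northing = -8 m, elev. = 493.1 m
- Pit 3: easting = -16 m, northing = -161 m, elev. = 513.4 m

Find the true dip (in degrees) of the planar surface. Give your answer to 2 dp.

Two edge vectors: Pit 1→Pit 2 = (2, -235, -20.5), Pit 1→Pit 3 = (-68, -388, -0.2).
Normal n = (Pit 1→Pit 2) × (Pit 1→Pit 3) = (-7907, 1394.4, -16756).
So ∂z/∂easting = −n_x/n_z = −0.47189 and ∂z/∂northing = −n_y/n_z = 0.08322.
Gradient magnitude |∇z| = √(a² + b²) = √(0.22268 + 0.00693) = 0.47917.
True dip = arctan(0.47917) = 25.60°, dipping toward E (azimuth ≈ 100°).

25.60°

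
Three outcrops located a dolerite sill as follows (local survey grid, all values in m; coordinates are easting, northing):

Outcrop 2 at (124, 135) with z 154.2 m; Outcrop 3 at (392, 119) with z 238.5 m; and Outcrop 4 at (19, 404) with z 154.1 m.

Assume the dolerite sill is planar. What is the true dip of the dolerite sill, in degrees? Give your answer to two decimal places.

Two edge vectors: Outcrop 2→Outcrop 3 = (268, -16, 84.3), Outcrop 2→Outcrop 4 = (-105, 269, -0.1).
Normal n = (Outcrop 2→Outcrop 3) × (Outcrop 2→Outcrop 4) = (-22675.1, -8824.7, 70412).
So ∂z/∂easting = −n_x/n_z = 0.32203 and ∂z/∂northing = −n_y/n_z = 0.12533.
Gradient magnitude |∇z| = √(a² + b²) = √(0.10371 + 0.01571) = 0.34556.
True dip = arctan(0.34556) = 19.06°, dipping toward WSW (azimuth ≈ 249°).

19.06°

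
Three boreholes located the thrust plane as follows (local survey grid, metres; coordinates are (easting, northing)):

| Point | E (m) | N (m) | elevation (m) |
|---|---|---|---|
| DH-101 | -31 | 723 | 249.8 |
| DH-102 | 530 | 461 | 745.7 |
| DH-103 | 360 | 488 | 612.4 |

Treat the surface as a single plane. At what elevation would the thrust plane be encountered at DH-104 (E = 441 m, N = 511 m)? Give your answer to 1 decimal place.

Let the plane be z = a·E + b·N + c.
DH-102−DH-101: 561a − 262b = 495.9;  DH-103−DH-101: 391a − 235b = 362.6.
Solving gives a = 0.73267, b = −0.32394.
Then c = 249.8 − a·-31 − b·723 = 506.72.
At (441, 511): z = 323.1 − 165.5 + 506.72 = 664.3 m.

664.3 m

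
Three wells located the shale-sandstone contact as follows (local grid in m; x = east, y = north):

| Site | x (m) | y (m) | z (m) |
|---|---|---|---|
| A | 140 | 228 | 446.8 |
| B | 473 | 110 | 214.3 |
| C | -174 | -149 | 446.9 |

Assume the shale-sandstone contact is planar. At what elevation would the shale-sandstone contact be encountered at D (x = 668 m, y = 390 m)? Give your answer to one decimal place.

234.8 m

Two edge vectors: A→B = (333, -118, -232.5), A→C = (-314, -377, 0.1).
Normal n = (A→B) × (A→C) = (-87664.3, 72971.7, -162593).
So ∂z/∂x = −n_x/n_z = −0.53916 and ∂z/∂y = −n_y/n_z = 0.44880.
Intercept c from A: 446.8 + 75.48 − 102.33 = 419.96.
At (668, 390): z = −360.2 + 175.0 + 419.96 = 234.8 m.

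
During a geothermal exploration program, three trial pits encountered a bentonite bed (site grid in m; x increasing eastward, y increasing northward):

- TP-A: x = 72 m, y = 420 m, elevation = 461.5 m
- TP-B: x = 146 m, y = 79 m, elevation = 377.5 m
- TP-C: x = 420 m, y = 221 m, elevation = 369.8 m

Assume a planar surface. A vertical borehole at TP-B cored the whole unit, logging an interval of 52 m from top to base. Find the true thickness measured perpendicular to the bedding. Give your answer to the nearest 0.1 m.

Let the plane be z = a·x + b·y + c.
TP-B−TP-A: 74a − 341b = −84;  TP-C−TP-A: 348a − 199b = −91.7.
Solving gives a = −0.14002, b = 0.21595.
|∇z| = √(a²+b²) = 0.25737, so dip δ = arctan(0.25737) = 14.43°.
True thickness = vertical thickness × cos δ = 52 × cos 14.43° = 50.4 m.

50.4 m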